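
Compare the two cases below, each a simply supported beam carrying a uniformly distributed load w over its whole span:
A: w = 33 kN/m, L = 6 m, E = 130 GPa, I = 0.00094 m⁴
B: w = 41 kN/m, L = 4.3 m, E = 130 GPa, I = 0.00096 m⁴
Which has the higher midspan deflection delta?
Model: a simply supported beam carrying a uniformly distributed load w over its whole span, so delta = (5·w·L^4) / (384·E·I) (SI units).
  A: delta = (5 × 33000 × 6^4) / (384 × (1.3 × 10¹¹) × 0.00094) = 0.004557 m = 4.557 mm
  B: delta = (5 × 41000 × 4.3^4) / (384 × (1.3 × 10¹¹) × 0.00096) = 0.001462 m = 1.462 mm
4.557 mm > 1.462 mm, so A is larger.
Final answer: A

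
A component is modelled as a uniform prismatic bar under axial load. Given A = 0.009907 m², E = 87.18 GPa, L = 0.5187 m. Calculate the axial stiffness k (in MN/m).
Model: a uniform prismatic bar under axial load, so k = (A·E) / L.
Convert to SI units:
  E = 87.18 GPa = 8.718 × 10¹⁰ Pa
Substitute:
  k = (0.009907 × (8.718 × 10¹⁰)) / 0.5187
  k = 1.665 × 10⁹ N/m
Convert: k = 1.665 × 10⁹ N/m = 1665 MN/m
Final answer: k = 1665 MN/m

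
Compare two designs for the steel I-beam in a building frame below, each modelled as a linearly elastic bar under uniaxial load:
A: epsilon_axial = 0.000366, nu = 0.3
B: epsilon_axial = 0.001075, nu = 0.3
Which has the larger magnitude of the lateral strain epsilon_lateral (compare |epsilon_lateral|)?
Model: a linearly elastic bar under uniaxial load, so epsilon_lateral = -nu·epsilon_axial (SI units).
  A: epsilon_lateral = -(0.3 × 0.000366) = -0.0001098
  B: epsilon_lateral = -(0.3 × 0.001075) = -0.0003225
|epsilon_lateral|: A = 0.0001098, B = 0.0003225, so B is larger in magnitude.
Final answer: B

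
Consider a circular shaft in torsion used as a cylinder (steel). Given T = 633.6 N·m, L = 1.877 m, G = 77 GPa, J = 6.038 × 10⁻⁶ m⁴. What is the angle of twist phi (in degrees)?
Model: a circular shaft in torsion, so phi = (T·L) / (G·J).
Convert to SI units:
  G = 77 GPa = 7.7 × 10¹⁰ Pa
Substitute:
  phi = (633.6 × 1.877) / ((7.7 × 10¹⁰) × (6.038 × 10⁻⁶))
  phi = 0.002558 rad
Convert to degrees: phi = 0.002558 × 180/π = 0.1466°
Final answer: phi = 0.1466°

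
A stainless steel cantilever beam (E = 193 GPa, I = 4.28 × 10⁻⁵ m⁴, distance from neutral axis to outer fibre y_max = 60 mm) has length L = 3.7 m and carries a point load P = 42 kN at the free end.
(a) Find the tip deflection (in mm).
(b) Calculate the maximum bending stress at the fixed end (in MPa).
(a) Tip deflection of a cantilever with an end point load: δ = P·L^3 / (3·E·I). Convert P = 42 kN = 42000 N, E = 193 GPa = 1.93 × 10¹¹ Pa.
  δ = (42000 × 3.7^3) / (3 × (1.93 × 10¹¹) × (4.28 × 10⁻⁵)) = 0.08585 m = 85.85 mm
(b) Maximum bending moment at the fixed end: M = P·L = 42000 × 3.7 = 155400 N·m. Convert y_max = 60 mm = 0.06 m.
  σ = M·y_max / I = (155400 × 0.06) / (4.28 × 10⁻⁵) = 2.179 × 10⁸ Pa = 217.9 MPa
Final answer: (a) δ = 85.85 mm, (b) σ = 217.9 MPa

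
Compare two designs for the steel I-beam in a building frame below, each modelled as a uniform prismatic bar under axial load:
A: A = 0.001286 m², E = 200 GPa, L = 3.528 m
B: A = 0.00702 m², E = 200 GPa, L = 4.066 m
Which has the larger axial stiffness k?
Model: a uniform prismatic bar under axial load, so k = (A·E) / L (SI units).
  A: k = (0.001286 × (2 × 10¹¹)) / 3.528 = 7.29 × 10⁷ N/m = 72.9 MN/m
  B: k = (0.00702 × (2 × 10¹¹)) / 4.066 = 3.453 × 10⁸ N/m = 345.3 MN/m
345.3 MN/m > 72.9 MN/m, so B is larger.
Final answer: B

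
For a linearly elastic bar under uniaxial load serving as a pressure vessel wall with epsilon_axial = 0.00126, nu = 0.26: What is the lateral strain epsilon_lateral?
Model: a linearly elastic bar under uniaxial load, so epsilon_lateral = -nu·epsilon_axial.
Substitute:
  epsilon_lateral = -(0.26 × 0.00126)
  epsilon_lateral = -0.0003276
Final answer: epsilon_lateral = -0.0003276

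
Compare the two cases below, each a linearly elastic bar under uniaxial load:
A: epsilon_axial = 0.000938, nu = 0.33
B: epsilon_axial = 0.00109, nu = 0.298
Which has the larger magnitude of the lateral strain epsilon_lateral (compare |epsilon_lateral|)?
Model: a linearly elastic bar under uniaxial load, so epsilon_lateral = -nu·epsilon_axial (SI units).
  A: epsilon_lateral = -(0.33 × 0.000938) = -0.0003095
  B: epsilon_lateral = -(0.298 × 0.00109) = -0.0003248
|epsilon_lateral|: A = 0.0003095, B = 0.0003248, so B is larger in magnitude.
Final answer: B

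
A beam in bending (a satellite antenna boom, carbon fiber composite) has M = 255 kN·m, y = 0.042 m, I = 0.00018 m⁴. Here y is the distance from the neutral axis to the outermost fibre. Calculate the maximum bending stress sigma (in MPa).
Model: a beam in bending, so sigma = (M·y) / I.
Convert to SI units:
  M = 255 kN·m = 255000 N·m
Substitute:
  sigma = (255000 × 0.042) / 0.00018
  sigma = 5.95 × 10⁷ Pa
Convert: sigma = 5.95 × 10⁷ Pa = 59.5 MPa
Final answer: sigma = 59.5 MPa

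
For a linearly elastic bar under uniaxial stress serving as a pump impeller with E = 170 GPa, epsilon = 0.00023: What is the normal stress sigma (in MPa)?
Model: a linearly elastic bar under uniaxial stress, so sigma = E·epsilon.
Convert to SI units:
  E = 170 GPa = 1.7 × 10¹¹ Pa
Substitute:
  sigma = (1.7 × 10¹¹) × 0.00023
  sigma = 3.91 × 10⁷ Pa
Convert: sigma = 3.91 × 10⁷ Pa = 39.1 MPa
Final answer: sigma = 39.1 MPa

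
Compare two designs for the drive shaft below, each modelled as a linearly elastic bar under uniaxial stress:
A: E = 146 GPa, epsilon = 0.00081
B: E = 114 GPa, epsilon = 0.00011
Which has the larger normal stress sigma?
Model: a linearly elastic bar under uniaxial stress, so sigma = E·epsilon (SI units).
  A: sigma = (1.46 × 10¹¹) × 0.00081 = 1.183 × 10⁸ Pa = 118.3 MPa
  B: sigma = (1.14 × 10¹¹) × 0.00011 = 1.254 × 10⁷ Pa = 12.54 MPa
118.3 MPa > 12.54 MPa, so A is larger.
Final answer: A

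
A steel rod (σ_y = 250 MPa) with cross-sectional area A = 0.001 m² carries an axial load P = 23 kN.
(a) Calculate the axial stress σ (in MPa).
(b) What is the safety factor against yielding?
(a) Axial stress σ = P/A. Convert P = 23 kN = 23000 N.
  σ = 23000 / 0.001 = 2.3 × 10⁷ Pa = 23 MPa
(b) Safety factor SF = σ_y/σ = 250 / 23 = 10.87
Final answer: (a) σ = 23 MPa, (b) SF = 10.87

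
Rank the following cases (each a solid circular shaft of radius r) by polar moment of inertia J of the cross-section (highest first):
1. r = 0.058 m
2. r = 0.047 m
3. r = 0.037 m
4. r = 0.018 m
Model: a solid circular shaft of radius r, so J = (π·r^4) / 2 (SI units).
  Case 1: J = (π × 0.058^4) / 2 = 1.778 × 10⁻⁵ m⁴
  Case 2: J = (π × 0.047^4) / 2 = 7.665 × 10⁻⁶ m⁴
  Case 3: J = (π × 0.037^4) / 2 = 2.944 × 10⁻⁶ m⁴
  Case 4: J = (π × 0.018^4) / 2 = 1.649 × 10⁻⁷ m⁴
Ordering: 1.778 × 10⁻⁵ m⁴ (case 1) > 7.665 × 10⁻⁶ m⁴ (case 2) > 2.944 × 10⁻⁶ m⁴ (case 3) > 1.649 × 10⁻⁷ m⁴ (case 4)
Final answer: 1, 2, 3, 4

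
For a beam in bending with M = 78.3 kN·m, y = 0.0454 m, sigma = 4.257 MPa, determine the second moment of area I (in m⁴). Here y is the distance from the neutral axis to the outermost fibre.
Model: a beam in bending, so sigma = (M·y) / I.
Solve for I: I = (M·y) / sigma.
Convert to SI units:
  M = 78.3 kN·m = 78300 N·m
  sigma = 4.257 MPa = 4.257 × 10⁶ Pa
Substitute:
  I = (78300 × 0.0454) / (4.257 × 10⁶)
  I = 0.0008351 m⁴
Final answer: I = 0.0008351 m⁴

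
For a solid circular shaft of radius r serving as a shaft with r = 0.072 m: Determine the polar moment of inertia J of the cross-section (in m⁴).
Model: a solid circular shaft of radius r, so J = (π·r^4) / 2.
Substitute:
  J = (π × 0.072^4) / 2
  J = 4.221 × 10⁻⁵ m⁴
Final answer: J = 4.221 × 10⁻⁵ m⁴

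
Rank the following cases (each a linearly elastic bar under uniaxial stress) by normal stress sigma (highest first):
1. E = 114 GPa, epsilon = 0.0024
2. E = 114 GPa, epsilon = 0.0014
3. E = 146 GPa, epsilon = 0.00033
Model: a linearly elastic bar under uniaxial stress, so sigma = E·epsilon (SI units).
  Case 1: sigma = (1.14 × 10¹¹) × 0.0024 = 2.736 × 10⁸ Pa = 273.6 MPa
  Case 2: sigma = (1.14 × 10¹¹) × 0.0014 = 1.596 × 10⁸ Pa = 159.6 MPa
  Case 3: sigma = (1.46 × 10¹¹) × 0.00033 = 4.818 × 10⁷ Pa = 48.18 MPa
Ordering: 273.6 MPa (case 1) > 159.6 MPa (case 2) > 48.18 MPa (case 3)
Final answer: 1, 2, 3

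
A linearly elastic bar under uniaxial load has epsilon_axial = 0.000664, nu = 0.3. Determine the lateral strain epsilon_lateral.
Model: a linearly elastic bar under uniaxial load, so epsilon_lateral = -nu·epsilon_axial.
Substitute:
  epsilon_lateral = -(0.3 × 0.000664)
  epsilon_lateral = -0.0001992
Final answer: epsilon_lateral = -0.0001992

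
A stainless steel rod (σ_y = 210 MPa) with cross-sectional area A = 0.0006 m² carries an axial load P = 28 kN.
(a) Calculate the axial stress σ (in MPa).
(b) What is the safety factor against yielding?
(a) Axial stress σ = P/A. Convert P = 28 kN = 28000 N.
  σ = 28000 / 0.0006 = 4.667 × 10⁷ Pa = 46.67 MPa
(b) Safety factor SF = σ_y/σ = 210 / 46.67 = 4.5
Final answer: (a) σ = 46.67 MPa, (b) SF = 4.5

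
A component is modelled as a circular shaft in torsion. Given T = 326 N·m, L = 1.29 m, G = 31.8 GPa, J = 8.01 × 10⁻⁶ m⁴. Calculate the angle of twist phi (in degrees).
Model: a circular shaft in torsion, so phi = (T·L) / (G·J).
Convert to SI units:
  G = 31.8 GPa = 3.18 × 10¹⁰ Pa
Substitute:
  phi = (326 × 1.29) / ((3.18 × 10¹⁰) × (8.01 × 10⁻⁶))
  phi = 0.001651 rad
Convert to degrees: phi = 0.001651 × 180/π = 0.0946°
Final answer: phi = 0.0946°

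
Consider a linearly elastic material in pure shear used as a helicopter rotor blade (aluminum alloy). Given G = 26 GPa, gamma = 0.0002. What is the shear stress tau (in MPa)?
Model: a linearly elastic material in pure shear, so tau = G·gamma.
Convert to SI units:
  G = 26 GPa = 2.6 × 10¹⁰ Pa
Substitute:
  tau = (2.6 × 10¹⁰) × 0.0002
  tau = 5.2 × 10⁶ Pa
Convert: tau = 5.2 × 10⁶ Pa = 5.2 MPa
Final answer: tau = 5.2 MPa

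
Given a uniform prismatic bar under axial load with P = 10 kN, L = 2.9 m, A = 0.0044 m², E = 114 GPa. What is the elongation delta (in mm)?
Model: a uniform prismatic bar under axial load, so delta = (P·L) / (A·E).
Convert to SI units:
  P = 10 kN = 10000 N
  E = 114 GPa = 1.14 × 10¹¹ Pa
Substitute:
  delta = (10000 × 2.9) / (0.0044 × (1.14 × 10¹¹))
  delta = 5.781 × 10⁻⁵ m
Convert: delta = 5.781 × 10⁻⁵ m = 0.05781 mm
Final answer: delta = 0.05781 mm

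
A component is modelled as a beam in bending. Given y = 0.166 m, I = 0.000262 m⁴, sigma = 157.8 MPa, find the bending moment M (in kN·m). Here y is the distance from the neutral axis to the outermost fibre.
Model: a beam in bending, so sigma = (M·y) / I.
Solve for M: M = (sigma·I) / y.
Convert to SI units:
  sigma = 157.8 MPa = 1.578 × 10⁸ Pa
Substitute:
  M = ((1.578 × 10⁸) × 0.000262) / 0.166
  M = 249100 N·m
Convert: M = 249100 N·m = 249.1 kN·m
Final answer: M = 249.1 kN·m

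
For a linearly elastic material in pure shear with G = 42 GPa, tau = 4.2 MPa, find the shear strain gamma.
Model: a linearly elastic material in pure shear, so tau = G·gamma.
Solve for gamma: gamma = tau / G.
Convert to SI units:
  G = 42 GPa = 4.2 × 10¹⁰ Pa
  tau = 4.2 MPa = 4.2 × 10⁶ Pa
Substitute:
  gamma = (4.2 × 10⁶) / (4.2 × 10¹⁰)
  gamma = 0.0001
Final answer: gamma = 0.0001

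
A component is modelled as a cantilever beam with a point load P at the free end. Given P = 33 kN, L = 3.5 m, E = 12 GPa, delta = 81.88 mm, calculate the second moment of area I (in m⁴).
Model: a cantilever beam with a point load P at the free end, so delta = (P·L^3) / (3·E·I).
Solve for I: I = (P·L^3) / (3·delta·E).
Convert to SI units:
  P = 33 kN = 33000 N
  E = 12 GPa = 1.2 × 10¹⁰ Pa
  delta = 81.88 mm = 0.08188 m
Substitute:
  I = (33000 × 3.5^3) / (3 × 0.08188 × (1.2 × 10¹⁰))
  I = 0.00048 m⁴
Final answer: I = 0.00048 m⁴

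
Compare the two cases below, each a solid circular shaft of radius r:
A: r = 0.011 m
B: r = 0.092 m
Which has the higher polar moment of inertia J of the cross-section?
Model: a solid circular shaft of radius r, so J = (π·r^4) / 2 (SI units).
  A: J = (π × 0.011^4) / 2 = 2.3 × 10⁻⁸ m⁴
  B: J = (π × 0.092^4) / 2 = 0.0001125 m⁴
0.0001125 m⁴ > 2.3 × 10⁻⁸ m⁴, so B is larger.
Final answer: B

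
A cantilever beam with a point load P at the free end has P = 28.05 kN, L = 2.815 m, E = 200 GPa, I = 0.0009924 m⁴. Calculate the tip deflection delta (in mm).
Model: a cantilever beam with a point load P at the free end, so delta = (P·L^3) / (3·E·I).
Convert to SI units:
  P = 28.05 kN = 28050 N
  E = 200 GPa = 2 × 10¹¹ Pa
Substitute:
  delta = (28050 × 2.815^3) / (3 × (2 × 10¹¹) × 0.0009924)
  delta = 0.001051 m
Convert: delta = 0.001051 m = 1.051 mm
Final answer: delta = 1.051 mm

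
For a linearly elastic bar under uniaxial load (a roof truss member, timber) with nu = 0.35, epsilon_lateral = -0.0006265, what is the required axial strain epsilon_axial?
Model: a linearly elastic bar under uniaxial load, so epsilon_lateral = -nu·epsilon_axial.
Solve for epsilon_axial: epsilon_axial = -epsilon_lateral / nu.
Substitute:
  epsilon_axial = -(-0.0006265) / 0.35
  epsilon_axial = 0.00179
Final answer: epsilon_axial = 0.00179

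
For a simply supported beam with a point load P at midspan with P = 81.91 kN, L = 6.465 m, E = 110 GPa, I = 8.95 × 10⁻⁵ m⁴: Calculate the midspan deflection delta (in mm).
Model: a simply supported beam with a point load P at midspan, so delta = (P·L^3) / (48·E·I).
Convert to SI units:
  P = 81.91 kN = 81910 N
  E = 110 GPa = 1.1 × 10¹¹ Pa
Substitute:
  delta = (81910 × 6.465^3) / (48 × (1.1 × 10¹¹) × (8.95 × 10⁻⁵))
  delta = 0.04684 m
Convert: delta = 0.04684 m = 46.84 mm
Final answer: delta = 46.84 mm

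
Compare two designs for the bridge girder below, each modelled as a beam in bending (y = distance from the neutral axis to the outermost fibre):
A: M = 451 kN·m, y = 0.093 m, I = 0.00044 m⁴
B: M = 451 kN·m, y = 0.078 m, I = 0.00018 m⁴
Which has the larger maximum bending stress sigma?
Model: a beam in bending (y = distance from the neutral axis to the outermost fibre), so sigma = (M·y) / I (SI units).
  A: sigma = (451000 × 0.093) / 0.00044 = 9.532 × 10⁷ Pa = 95.32 MPa
  B: sigma = (451000 × 0.078) / 0.00018 = 1.954 × 10⁸ Pa = 195.4 MPa
195.4 MPa > 95.32 MPa, so B is larger.
Final answer: B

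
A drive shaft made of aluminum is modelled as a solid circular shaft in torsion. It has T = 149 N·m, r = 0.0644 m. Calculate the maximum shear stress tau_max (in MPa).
Model: a solid circular shaft in torsion, so tau_max = (2·T) / (π·r^3).
Substitute:
  tau_max = (2 × 149) / (π × 0.0644^3)
  tau_max = 355100 Pa
Convert: tau_max = 355100 Pa = 0.3551 MPa
Final answer: tau_max = 0.3551 MPa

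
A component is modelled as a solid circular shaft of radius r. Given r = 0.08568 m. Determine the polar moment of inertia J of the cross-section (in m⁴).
Model: a solid circular shaft of radius r, so J = (π·r^4) / 2.
Substitute:
  J = (π × 0.08568^4) / 2
  J = 8.465 × 10⁻⁵ m⁴
Final answer: J = 8.465 × 10⁻⁵ m⁴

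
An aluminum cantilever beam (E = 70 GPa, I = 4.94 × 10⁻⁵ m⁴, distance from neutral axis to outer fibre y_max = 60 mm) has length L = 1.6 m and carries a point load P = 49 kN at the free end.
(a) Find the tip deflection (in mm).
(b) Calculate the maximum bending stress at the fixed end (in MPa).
(a) Tip deflection of a cantilever with an end point load: δ = P·L^3 / (3·E·I). Convert P = 49 kN = 49000 N, E = 70 GPa = 7 × 10¹⁰ Pa.
  δ = (49000 × 1.6^3) / (3 × (7 × 10¹⁰) × (4.94 × 10⁻⁵)) = 0.01935 m = 19.35 mm
(b) Maximum bending moment at the fixed end: M = P·L = 49000 × 1.6 = 78400 N·m. Convert y_max = 60 mm = 0.06 m.
  σ = M·y_max / I = (78400 × 0.06) / (4.94 × 10⁻⁵) = 9.522 × 10⁷ Pa = 95.22 MPa
Final answer: (a) δ = 19.35 mm, (b) σ = 95.22 MPa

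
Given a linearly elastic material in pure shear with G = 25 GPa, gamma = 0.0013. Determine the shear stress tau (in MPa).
Model: a linearly elastic material in pure shear, so tau = G·gamma.
Convert to SI units:
  G = 25 GPa = 2.5 × 10¹⁰ Pa
Substitute:
  tau = (2.5 × 10¹⁰) × 0.0013
  tau = 3.25 × 10⁷ Pa
Convert: tau = 3.25 × 10⁷ Pa = 32.5 MPa
Final answer: tau = 32.5 MPa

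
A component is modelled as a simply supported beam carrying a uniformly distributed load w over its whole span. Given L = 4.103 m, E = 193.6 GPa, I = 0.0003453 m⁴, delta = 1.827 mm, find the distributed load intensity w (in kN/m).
Model: a simply supported beam carrying a uniformly distributed load w over its whole span, so delta = (5·w·L^4) / (384·E·I).
Solve for w: w = (384·delta·E·I) / (5·L^4).
Convert to SI units:
  E = 193.6 GPa = 1.936 × 10¹¹ Pa
  delta = 1.827 mm = 0.001827 m
Substitute:
  w = (384 × 0.001827 × (1.936 × 10¹¹) × 0.0003453) / (5 × 4.103^4)
  w = 33100 N/m
Convert: w = 33100 N/m = 33.1 kN/m
Final answer: w = 33.1 kN/m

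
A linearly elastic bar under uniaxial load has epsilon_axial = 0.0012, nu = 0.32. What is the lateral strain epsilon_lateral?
Model: a linearly elastic bar under uniaxial load, so epsilon_lateral = -nu·epsilon_axial.
Substitute:
  epsilon_lateral = -(0.32 × 0.0012)
  epsilon_lateral = -0.000384
Final answer: epsilon_lateral = -0.000384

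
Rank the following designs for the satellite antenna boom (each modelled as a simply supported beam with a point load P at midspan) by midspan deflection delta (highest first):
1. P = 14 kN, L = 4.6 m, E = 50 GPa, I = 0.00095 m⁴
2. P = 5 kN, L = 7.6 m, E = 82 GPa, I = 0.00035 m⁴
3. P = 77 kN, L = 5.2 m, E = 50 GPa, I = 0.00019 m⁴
Model: a simply supported beam with a point load P at midspan, so delta = (P·L^3) / (48·E·I) (SI units).
  Case 1: delta = (14000 × 4.6^3) / (48 × (5 × 10¹⁰) × 0.00095) = 0.0005977 m = 0.5977 mm
  Case 2: delta = (5000 × 7.6^3) / (48 × (8.2 × 10¹⁰) × 0.00035) = 0.001593 m = 1.593 mm
  Case 3: delta = (77000 × 5.2^3) / (48 × (5 × 10¹⁰) × 0.00019) = 0.02374 m = 23.74 mm
Ordering: 23.74 mm (case 3) > 1.593 mm (case 2) > 0.5977 mm (case 1)
Final answer: 3, 2, 1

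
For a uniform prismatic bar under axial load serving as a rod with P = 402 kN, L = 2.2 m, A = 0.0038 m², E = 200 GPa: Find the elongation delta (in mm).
Model: a uniform prismatic bar under axial load, so delta = (P·L) / (A·E).
Convert to SI units:
  P = 402 kN = 402000 N
  E = 200 GPa = 2 × 10¹¹ Pa
Substitute:
  delta = (402000 × 2.2) / (0.0038 × (2 × 10¹¹))
  delta = 0.001164 m
Convert: delta = 0.001164 m = 1.164 mm
Final answer: delta = 1.164 mm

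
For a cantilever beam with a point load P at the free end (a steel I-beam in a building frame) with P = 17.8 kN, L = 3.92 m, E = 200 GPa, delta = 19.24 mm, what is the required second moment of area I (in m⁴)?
Model: a cantilever beam with a point load P at the free end, so delta = (P·L^3) / (3·E·I).
Solve for I: I = (P·L^3) / (3·delta·E).
Convert to SI units:
  P = 17.8 kN = 17800 N
  E = 200 GPa = 2 × 10¹¹ Pa
  delta = 19.24 mm = 0.01924 m
Substitute:
  I = (17800 × 3.92^3) / (3 × 0.01924 × (2 × 10¹¹))
  I = 9.288 × 10⁻⁵ m⁴
Final answer: I = 9.288 × 10⁻⁵ m⁴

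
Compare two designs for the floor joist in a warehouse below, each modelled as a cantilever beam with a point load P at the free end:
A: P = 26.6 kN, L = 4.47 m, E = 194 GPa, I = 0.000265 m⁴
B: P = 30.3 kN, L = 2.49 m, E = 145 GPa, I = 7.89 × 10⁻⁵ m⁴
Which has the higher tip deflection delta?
Model: a cantilever beam with a point load P at the free end, so delta = (P·L^3) / (3·E·I) (SI units).
  A: delta = (26600 × 4.47^3) / (3 × (1.94 × 10¹¹) × 0.000265) = 0.0154 m = 15.4 mm
  B: delta = (30300 × 2.49^3) / (3 × (1.45 × 10¹¹) × (7.89 × 10⁻⁵)) = 0.01363 m = 13.63 mm
15.4 mm > 13.63 mm, so A is larger.
Final answer: A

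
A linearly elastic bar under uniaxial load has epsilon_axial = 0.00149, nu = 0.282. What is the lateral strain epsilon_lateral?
Model: a linearly elastic bar under uniaxial load, so epsilon_lateral = -nu·epsilon_axial.
Substitute:
  epsilon_lateral = -(0.282 × 0.00149)
  epsilon_lateral = -0.0004202
Final answer: epsilon_lateral = -0.0004202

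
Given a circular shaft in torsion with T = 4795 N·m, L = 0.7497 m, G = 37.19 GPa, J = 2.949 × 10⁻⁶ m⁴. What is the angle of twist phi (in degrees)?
Model: a circular shaft in torsion, so phi = (T·L) / (G·J).
Convert to SI units:
  G = 37.19 GPa = 3.719 × 10¹⁰ Pa
Substitute:
  phi = (4795 × 0.7497) / ((3.719 × 10¹⁰) × (2.949 × 10⁻⁶))
  phi = 0.03278 rad
Convert to degrees: phi = 0.03278 × 180/π = 1.878°
Final answer: phi = 1.878°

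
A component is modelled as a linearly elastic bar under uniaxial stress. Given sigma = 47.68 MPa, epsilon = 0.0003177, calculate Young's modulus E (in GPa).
Model: a linearly elastic bar under uniaxial stress, so epsilon = sigma / E.
Solve for E: E = sigma / epsilon.
Convert to SI units:
  sigma = 47.68 MPa = 4.768 × 10⁷ Pa
Substitute:
  E = (4.768 × 10⁷) / 0.0003177
  E = 1.501 × 10¹¹ Pa
Convert: E = 1.501 × 10¹¹ Pa = 150.1 GPa
Final answer: E = 150.1 GPa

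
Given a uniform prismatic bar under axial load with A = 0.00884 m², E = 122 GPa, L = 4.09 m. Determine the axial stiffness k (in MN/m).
Model: a uniform prismatic bar under axial load, so k = (A·E) / L.
Convert to SI units:
  E = 122 GPa = 1.22 × 10¹¹ Pa
Substitute:
  k = (0.00884 × (1.22 × 10¹¹)) / 4.09
  k = 2.637 × 10⁸ N/m
Convert: k = 2.637 × 10⁸ N/m = 263.7 MN/m
Final answer: k = 263.7 MN/m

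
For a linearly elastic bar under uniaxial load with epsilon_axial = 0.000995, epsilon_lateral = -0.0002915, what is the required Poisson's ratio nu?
Model: a linearly elastic bar under uniaxial load, so epsilon_lateral = -nu·epsilon_axial.
Solve for nu: nu = -epsilon_lateral / epsilon_axial.
Substitute:
  nu = -(-0.0002915) / 0.000995
  nu = 0.293
Final answer: nu = 0.293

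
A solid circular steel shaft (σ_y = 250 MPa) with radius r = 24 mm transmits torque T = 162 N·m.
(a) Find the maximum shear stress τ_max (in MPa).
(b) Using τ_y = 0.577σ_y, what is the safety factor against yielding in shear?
(a) For a solid circular shaft, τ_max = T·r/J with J = π·r^4/2, i.e. τ_max = 2·T / (π·r^3). Convert r = 24 mm = 0.024 m.
  τ_max = (2 × 162) / (π × 0.024^3) = 7.46 × 10⁶ Pa = 7.46 MPa
(b) τ_y = 0.577 × 250 = 144.25 MPa
  SF = τ_y/τ_max = 144.25 / 7.46 = 19.34
Final answer: (a) τ_max = 7.46 MPa, (b) SF = 19.34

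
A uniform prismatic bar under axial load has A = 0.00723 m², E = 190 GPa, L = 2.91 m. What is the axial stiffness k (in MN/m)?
Model: a uniform prismatic bar under axial load, so k = (A·E) / L.
Convert to SI units:
  E = 190 GPa = 1.9 × 10¹¹ Pa
Substitute:
  k = (0.00723 × (1.9 × 10¹¹)) / 2.91
  k = 4.721 × 10⁸ N/m
Convert: k = 4.721 × 10⁸ N/m = 472.1 MN/m
Final answer: k = 472.1 MN/m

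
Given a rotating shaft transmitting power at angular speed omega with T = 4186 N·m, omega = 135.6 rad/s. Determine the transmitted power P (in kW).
Model: a rotating shaft transmitting power at angular speed omega, so P = T·omega.
Substitute:
  P = 4186 × 135.6
  P = 567600 W
Convert: P = 567600 W = 567.6 kW
Final answer: P = 567.6 kW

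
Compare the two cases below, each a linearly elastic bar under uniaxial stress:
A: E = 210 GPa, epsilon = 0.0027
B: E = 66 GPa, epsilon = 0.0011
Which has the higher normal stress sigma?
Model: a linearly elastic bar under uniaxial stress, so sigma = E·epsilon (SI units).
  A: sigma = (2.1 × 10¹¹) × 0.0027 = 5.67 × 10⁸ Pa = 567 MPa
  B: sigma = (6.6 × 10¹⁰) × 0.0011 = 7.26 × 10⁷ Pa = 72.6 MPa
567 MPa > 72.6 MPa, so A is larger.
Final answer: A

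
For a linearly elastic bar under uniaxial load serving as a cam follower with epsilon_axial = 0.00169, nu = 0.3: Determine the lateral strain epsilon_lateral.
Model: a linearly elastic bar under uniaxial load, so epsilon_lateral = -nu·epsilon_axial.
Substitute:
  epsilon_lateral = -(0.3 × 0.00169)
  epsilon_lateral = -0.000507
Final answer: epsilon_lateral = -0.000507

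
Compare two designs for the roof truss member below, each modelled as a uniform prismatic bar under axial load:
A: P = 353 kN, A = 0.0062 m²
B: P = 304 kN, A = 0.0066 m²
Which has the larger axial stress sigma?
Model: a uniform prismatic bar under axial load, so sigma = P / A (SI units).
  A: sigma = 353000 / 0.0062 = 5.694 × 10⁷ Pa = 56.94 MPa
  B: sigma = 304000 / 0.0066 = 4.606 × 10⁷ Pa = 46.06 MPa
56.94 MPa > 46.06 MPa, so A is larger.
Final answer: A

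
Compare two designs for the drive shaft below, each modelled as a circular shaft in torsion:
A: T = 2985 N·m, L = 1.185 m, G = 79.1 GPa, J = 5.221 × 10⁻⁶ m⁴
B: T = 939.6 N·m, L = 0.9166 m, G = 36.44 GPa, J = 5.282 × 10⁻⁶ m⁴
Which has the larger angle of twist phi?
Model: a circular shaft in torsion, so phi = (T·L) / (G·J) (SI units).
  A: phi = (2985 × 1.185) / ((7.91 × 10¹⁰) × (5.221 × 10⁻⁶)) = 0.008565 rad = 0.4907°
  B: phi = (939.6 × 0.9166) / ((3.644 × 10¹⁰) × (5.282 × 10⁻⁶)) = 0.004475 rad = 0.2564°
0.4907° > 0.2564°, so A is larger.
Final answer: A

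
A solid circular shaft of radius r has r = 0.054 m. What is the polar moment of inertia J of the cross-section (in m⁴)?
Model: a solid circular shaft of radius r, so J = (π·r^4) / 2.
Substitute:
  J = (π × 0.054^4) / 2
  J = 1.336 × 10⁻⁵ m⁴
Final answer: J = 1.336 × 10⁻⁵ m⁴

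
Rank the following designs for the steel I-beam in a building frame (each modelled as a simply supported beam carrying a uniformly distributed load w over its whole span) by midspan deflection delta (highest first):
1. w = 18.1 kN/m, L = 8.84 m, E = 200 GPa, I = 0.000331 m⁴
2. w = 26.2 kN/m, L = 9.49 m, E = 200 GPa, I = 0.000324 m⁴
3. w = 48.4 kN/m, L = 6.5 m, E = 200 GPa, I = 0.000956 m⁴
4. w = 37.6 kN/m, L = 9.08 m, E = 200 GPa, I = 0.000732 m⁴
Model: a simply supported beam carrying a uniformly distributed load w over its whole span, so delta = (5·w·L^4) / (384·E·I) (SI units).
  Case 1: delta = (5 × 18100 × 8.84^4) / (384 × (2 × 10¹¹) × 0.000331) = 0.02174 m = 21.74 mm
  Case 2: delta = (5 × 26200 × 9.49^4) / (384 × (2 × 10¹¹) × 0.000324) = 0.0427 m = 42.7 mm
  Case 3: delta = (5 × 48400 × 6.5^4) / (384 × (2 × 10¹¹) × 0.000956) = 0.005884 m = 5.884 mm
  Case 4: delta = (5 × 37600 × 9.08^4) / (384 × (2 × 10¹¹) × 0.000732) = 0.02273 m = 22.73 mm
Ordering: 42.7 mm (case 2) > 22.73 mm (case 4) > 21.74 mm (case 1) > 5.884 mm (case 3)
Final answer: 2, 4, 1, 3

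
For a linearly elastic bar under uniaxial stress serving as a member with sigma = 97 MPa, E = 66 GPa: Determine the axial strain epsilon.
Model: a linearly elastic bar under uniaxial stress, so epsilon = sigma / E.
Convert to SI units:
  sigma = 97 MPa = 9.7 × 10⁷ Pa
  E = 66 GPa = 6.6 × 10¹⁰ Pa
Substitute:
  epsilon = (9.7 × 10⁷) / (6.6 × 10¹⁰)
  epsilon = 0.00147
Final answer: epsilon = 0.00147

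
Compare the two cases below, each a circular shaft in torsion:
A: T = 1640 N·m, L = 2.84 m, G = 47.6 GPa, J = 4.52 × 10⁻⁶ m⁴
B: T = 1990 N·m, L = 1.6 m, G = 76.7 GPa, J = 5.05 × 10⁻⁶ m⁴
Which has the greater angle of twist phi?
Model: a circular shaft in torsion, so phi = (T·L) / (G·J) (SI units).
  A: phi = (1640 × 2.84) / ((4.76 × 10¹⁰) × (4.52 × 10⁻⁶)) = 0.02165 rad = 1.24°
  B: phi = (1990 × 1.6) / ((7.67 × 10¹⁰) × (5.05 × 10⁻⁶)) = 0.00822 rad = 0.471°
1.24° > 0.471°, so A is larger.
Final answer: A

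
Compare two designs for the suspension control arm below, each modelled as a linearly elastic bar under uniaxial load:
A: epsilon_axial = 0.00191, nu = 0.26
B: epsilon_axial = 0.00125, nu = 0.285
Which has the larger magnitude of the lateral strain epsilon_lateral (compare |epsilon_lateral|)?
Model: a linearly elastic bar under uniaxial load, so epsilon_lateral = -nu·epsilon_axial (SI units).
  A: epsilon_lateral = -(0.26 × 0.00191) = -0.0004966
  B: epsilon_lateral = -(0.285 × 0.00125) = -0.0003562
|epsilon_lateral|: A = 0.0004966, B = 0.0003562, so A is larger in magnitude.
Final answer: A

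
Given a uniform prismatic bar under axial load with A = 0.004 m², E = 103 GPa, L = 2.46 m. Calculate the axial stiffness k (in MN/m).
Model: a uniform prismatic bar under axial load, so k = (A·E) / L.
Convert to SI units:
  E = 103 GPa = 1.03 × 10¹¹ Pa
Substitute:
  k = (0.004 × (1.03 × 10¹¹)) / 2.46
  k = 1.675 × 10⁸ N/m
Convert: k = 1.675 × 10⁸ N/m = 167.5 MN/m
Final answer: k = 167.5 MN/m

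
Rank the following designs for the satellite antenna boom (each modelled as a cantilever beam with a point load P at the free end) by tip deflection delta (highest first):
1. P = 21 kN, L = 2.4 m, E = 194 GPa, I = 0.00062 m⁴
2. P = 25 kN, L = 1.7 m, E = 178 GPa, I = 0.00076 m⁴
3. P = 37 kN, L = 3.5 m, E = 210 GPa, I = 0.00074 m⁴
Model: a cantilever beam with a point load P at the free end, so delta = (P·L^3) / (3·E·I) (SI units).
  Case 1: delta = (21000 × 2.4^3) / (3 × (1.94 × 10¹¹) × 0.00062) = 0.0008045 m = 0.8045 mm
  Case 2: delta = (25000 × 1.7^3) / (3 × (1.78 × 10¹¹) × 0.00076) = 0.0003026 m = 0.3026 mm
  Case 3: delta = (37000 × 3.5^3) / (3 × (2.1 × 10¹¹) × 0.00074) = 0.003403 m = 3.403 mm
Ordering: 3.403 mm (case 3) > 0.8045 mm (case 1) > 0.3026 mm (case 2)
Final answer: 3, 1, 2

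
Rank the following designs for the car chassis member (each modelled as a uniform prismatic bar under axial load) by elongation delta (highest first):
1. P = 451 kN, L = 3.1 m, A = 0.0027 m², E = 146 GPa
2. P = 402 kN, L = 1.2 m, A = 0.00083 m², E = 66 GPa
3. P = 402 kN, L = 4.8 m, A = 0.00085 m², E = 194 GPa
Model: a uniform prismatic bar under axial load, so delta = (P·L) / (A·E) (SI units).
  Case 1: delta = (451000 × 3.1) / (0.0027 × (1.46 × 10¹¹)) = 0.003547 m = 3.547 mm
  Case 2: delta = (402000 × 1.2) / (0.00083 × (6.6 × 10¹⁰)) = 0.008806 m = 8.806 mm
  Case 3: delta = (402000 × 4.8) / (0.00085 × (1.94 × 10¹¹)) = 0.0117 m = 11.7 mm
Ordering: 11.7 mm (case 3) > 8.806 mm (case 2) > 3.547 mm (case 1)
Final answer: 3, 2, 1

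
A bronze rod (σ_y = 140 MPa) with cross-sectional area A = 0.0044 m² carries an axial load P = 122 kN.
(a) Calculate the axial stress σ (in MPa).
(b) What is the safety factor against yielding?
(a) Axial stress σ = P/A. Convert P = 122 kN = 122000 N.
  σ = 122000 / 0.0044 = 2.773 × 10⁷ Pa = 27.73 MPa
(b) Safety factor SF = σ_y/σ = 140 / 27.73 = 5.049
Final answer: (a) σ = 27.73 MPa, (b) SF = 5.049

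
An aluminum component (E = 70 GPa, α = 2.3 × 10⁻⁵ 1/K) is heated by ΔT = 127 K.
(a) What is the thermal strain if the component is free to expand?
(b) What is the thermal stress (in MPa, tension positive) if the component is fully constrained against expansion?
(a) Free thermal strain ε_th = α·ΔT = (2.3 × 10⁻⁵) × 127 = 0.002921
(b) Fully constrained, the expansion is suppressed, so σ = -E·α·ΔT. Convert E = 70 GPa = 7 × 10¹⁰ Pa.
  σ = -(7 × 10¹⁰) × (2.3 × 10⁻⁵) × 127 = -2.045 × 10⁸ Pa = -204.5 MPa (compressive)
Final answer: (a) ε_th = 0.002921, (b) σ = -204.5 MPa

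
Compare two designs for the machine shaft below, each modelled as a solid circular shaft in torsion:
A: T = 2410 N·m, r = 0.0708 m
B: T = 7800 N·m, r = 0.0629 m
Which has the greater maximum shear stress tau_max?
Model: a solid circular shaft in torsion, so tau_max = (2·T) / (π·r^3) (SI units).
  A: tau_max = (2 × 2410) / (π × 0.0708^3) = 4.323 × 10⁶ Pa = 4.323 MPa
  B: tau_max = (2 × 7800) / (π × 0.0629^3) = 1.995 × 10⁷ Pa = 19.95 MPa
19.95 MPa > 4.323 MPa, so B is larger.
Final answer: B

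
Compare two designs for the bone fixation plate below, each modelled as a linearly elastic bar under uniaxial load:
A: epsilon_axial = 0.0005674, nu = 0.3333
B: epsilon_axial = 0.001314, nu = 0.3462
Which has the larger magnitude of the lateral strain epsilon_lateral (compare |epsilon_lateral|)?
Model: a linearly elastic bar under uniaxial load, so epsilon_lateral = -nu·epsilon_axial (SI units).
  A: epsilon_lateral = -(0.3333 × 0.0005674) = -0.0001891
  B: epsilon_lateral = -(0.3462 × 0.001314) = -0.0004549
|epsilon_lateral|: A = 0.0001891, B = 0.0004549, so B is larger in magnitude.
Final answer: B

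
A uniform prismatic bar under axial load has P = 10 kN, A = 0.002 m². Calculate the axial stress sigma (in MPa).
Model: a uniform prismatic bar under axial load, so sigma = P / A.
Convert to SI units:
  P = 10 kN = 10000 N
Substitute:
  sigma = 10000 / 0.002
  sigma = 5 × 10⁶ Pa
Convert: sigma = 5 × 10⁶ Pa = 5 MPa
Final answer: sigma = 5 MPa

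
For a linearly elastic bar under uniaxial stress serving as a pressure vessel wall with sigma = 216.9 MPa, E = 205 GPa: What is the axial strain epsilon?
Model: a linearly elastic bar under uniaxial stress, so epsilon = sigma / E.
Convert to SI units:
  sigma = 216.9 MPa = 2.169 × 10⁸ Pa
  E = 205 GPa = 2.05 × 10¹¹ Pa
Substitute:
  epsilon = (2.169 × 10⁸) / (2.05 × 10¹¹)
  epsilon = 0.001058
Final answer: epsilon = 0.001058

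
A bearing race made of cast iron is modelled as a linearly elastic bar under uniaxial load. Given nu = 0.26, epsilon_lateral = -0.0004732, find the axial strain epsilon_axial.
Model: a linearly elastic bar under uniaxial load, so epsilon_lateral = -nu·epsilon_axial.
Solve for epsilon_axial: epsilon_axial = -epsilon_lateral / nu.
Substitute:
  epsilon_axial = -(-0.0004732) / 0.26
  epsilon_axial = 0.00182
Final answer: epsilon_axial = 0.00182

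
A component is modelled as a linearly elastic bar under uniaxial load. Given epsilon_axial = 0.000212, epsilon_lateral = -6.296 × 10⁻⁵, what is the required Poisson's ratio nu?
Model: a linearly elastic bar under uniaxial load, so epsilon_lateral = -nu·epsilon_axial.
Solve for nu: nu = -epsilon_lateral / epsilon_axial.
Substitute:
  nu = -(-6.296 × 10⁻⁵) / 0.000212
  nu = 0.297
Final answer: nu = 0.297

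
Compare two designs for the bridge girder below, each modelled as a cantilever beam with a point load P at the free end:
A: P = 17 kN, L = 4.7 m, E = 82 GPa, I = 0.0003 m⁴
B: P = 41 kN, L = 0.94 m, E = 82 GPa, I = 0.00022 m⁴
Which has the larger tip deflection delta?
Model: a cantilever beam with a point load P at the free end, so delta = (P·L^3) / (3·E·I) (SI units).
  A: delta = (17000 × 4.7^3) / (3 × (8.2 × 10¹⁰) × 0.0003) = 0.02392 m = 23.92 mm
  B: delta = (41000 × 0.94^3) / (3 × (8.2 × 10¹⁰) × 0.00022) = 0.0006292 m = 0.6292 mm
23.92 mm > 0.6292 mm, so A is larger.
Final answer: A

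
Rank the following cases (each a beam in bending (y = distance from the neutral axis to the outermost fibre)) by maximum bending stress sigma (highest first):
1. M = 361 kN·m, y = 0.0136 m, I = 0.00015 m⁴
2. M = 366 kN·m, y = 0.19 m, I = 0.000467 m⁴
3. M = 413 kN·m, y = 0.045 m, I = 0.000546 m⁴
Model: a beam in bending (y = distance from the neutral axis to the outermost fibre), so sigma = (M·y) / I (SI units).
  Case 1: sigma = (361000 × 0.0136) / 0.00015 = 3.273 × 10⁷ Pa = 32.73 MPa
  Case 2: sigma = (366000 × 0.19) / 0.000467 = 1.489 × 10⁸ Pa = 148.9 MPa
  Case 3: sigma = (413000 × 0.045) / 0.000546 = 3.404 × 10⁷ Pa = 34.04 MPa
Ordering: 148.9 MPa (case 2) > 34.04 MPa (case 3) > 32.73 MPa (case 1)
Final answer: 2, 3, 1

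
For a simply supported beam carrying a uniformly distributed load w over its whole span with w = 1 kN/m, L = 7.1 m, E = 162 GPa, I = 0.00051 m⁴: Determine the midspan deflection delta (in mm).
Model: a simply supported beam carrying a uniformly distributed load w over its whole span, so delta = (5·w·L^4) / (384·E·I).
Convert to SI units:
  w = 1 kN/m = 1000 N/m
  E = 162 GPa = 1.62 × 10¹¹ Pa
Substitute:
  delta = (5 × 1000 × 7.1^4) / (384 × (1.62 × 10¹¹) × 0.00051)
  delta = 0.0004005 m
Convert: delta = 0.0004005 m = 0.4005 mm
Final answer: delta = 0.4005 mm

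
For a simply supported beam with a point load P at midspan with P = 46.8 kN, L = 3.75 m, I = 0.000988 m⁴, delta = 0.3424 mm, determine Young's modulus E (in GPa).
Model: a simply supported beam with a point load P at midspan, so delta = (P·L^3) / (48·E·I).
Solve for E: E = (P·L^3) / (48·delta·I).
Convert to SI units:
  P = 46.8 kN = 46800 N
  delta = 0.3424 mm = 0.0003424 m
Substitute:
  E = (46800 × 3.75^3) / (48 × 0.0003424 × 0.000988)
  E = 1.52 × 10¹¹ Pa
Convert: E = 1.52 × 10¹¹ Pa = 152 GPa
Final answer: E = 152 GPa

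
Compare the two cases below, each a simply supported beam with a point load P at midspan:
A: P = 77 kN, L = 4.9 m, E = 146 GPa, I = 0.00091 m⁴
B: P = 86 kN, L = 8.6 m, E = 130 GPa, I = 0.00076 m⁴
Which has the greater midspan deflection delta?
Model: a simply supported beam with a point load P at midspan, so delta = (P·L^3) / (48·E·I) (SI units).
  A: delta = (77000 × 4.9^3) / (48 × (1.46 × 10¹¹) × 0.00091) = 0.001421 m = 1.421 mm
  B: delta = (86000 × 8.6^3) / (48 × (1.3 × 10¹¹) × 0.00076) = 0.01153 m = 11.53 mm
11.53 mm > 1.421 mm, so B is larger.
Final answer: B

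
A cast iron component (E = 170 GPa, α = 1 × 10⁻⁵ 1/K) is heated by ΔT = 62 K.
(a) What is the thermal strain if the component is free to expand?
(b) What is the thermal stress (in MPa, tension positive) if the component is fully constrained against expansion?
(a) Free thermal strain ε_th = α·ΔT = (1 × 10⁻⁵) × 62 = 0.00062
(b) Fully constrained, the expansion is suppressed, so σ = -E·α·ΔT. Convert E = 170 GPa = 1.7 × 10¹¹ Pa.
  σ = -(1.7 × 10¹¹) × (1 × 10⁻⁵) × 62 = -1.054 × 10⁸ Pa = -105.4 MPa (compressive)
Final answer: (a) ε_th = 0.00062, (b) σ = -105.4 MPa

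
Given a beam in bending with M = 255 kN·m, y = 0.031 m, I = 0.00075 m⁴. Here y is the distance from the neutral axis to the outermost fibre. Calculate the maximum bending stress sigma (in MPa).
Model: a beam in bending, so sigma = (M·y) / I.
Convert to SI units:
  M = 255 kN·m = 255000 N·m
Substitute:
  sigma = (255000 × 0.031) / 0.00075
  sigma = 1.054 × 10⁷ Pa
Convert: sigma = 1.054 × 10⁷ Pa = 10.54 MPa
Final answer: sigma = 10.54 MPa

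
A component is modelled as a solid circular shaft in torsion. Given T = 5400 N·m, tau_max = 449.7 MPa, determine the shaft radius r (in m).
Model: a solid circular shaft in torsion, so tau_max = (2·T) / (π·r^3).
Solve for r: r = ((2·T) / (π·tau_max))^(1/3).
Convert to SI units:
  tau_max = 449.7 MPa = 4.497 × 10⁸ Pa
Substitute:
  r = ((2 × 5400) / (π × (4.497 × 10⁸)))^(1/3)
  r = 0.0197 m
Final answer: r = 0.0197 m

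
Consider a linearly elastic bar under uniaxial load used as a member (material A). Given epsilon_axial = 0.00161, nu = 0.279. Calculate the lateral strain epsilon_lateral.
Model: a linearly elastic bar under uniaxial load, so epsilon_lateral = -nu·epsilon_axial.
Substitute:
  epsilon_lateral = -(0.279 × 0.00161)
  epsilon_lateral = -0.0004492
Final answer: epsilon_lateral = -0.0004492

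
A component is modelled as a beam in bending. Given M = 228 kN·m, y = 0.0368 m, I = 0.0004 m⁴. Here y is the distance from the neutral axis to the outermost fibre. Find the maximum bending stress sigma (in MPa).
Model: a beam in bending, so sigma = (M·y) / I.
Convert to SI units:
  M = 228 kN·m = 228000 N·m
Substitute:
  sigma = (228000 × 0.0368) / 0.0004
  sigma = 2.098 × 10⁷ Pa
Convert: sigma = 2.098 × 10⁷ Pa = 20.98 MPa
Final answer: sigma = 20.98 MPa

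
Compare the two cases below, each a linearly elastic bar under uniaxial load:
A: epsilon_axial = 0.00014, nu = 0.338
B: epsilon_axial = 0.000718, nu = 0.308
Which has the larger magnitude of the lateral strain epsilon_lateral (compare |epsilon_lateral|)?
Model: a linearly elastic bar under uniaxial load, so epsilon_lateral = -nu·epsilon_axial (SI units).
  A: epsilon_lateral = -(0.338 × 0.00014) = -4.732 × 10⁻⁵
  B: epsilon_lateral = -(0.308 × 0.000718) = -0.0002211
|epsilon_lateral|: A = 4.732 × 10⁻⁵, B = 0.0002211, so B is larger in magnitude.
Final answer: B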